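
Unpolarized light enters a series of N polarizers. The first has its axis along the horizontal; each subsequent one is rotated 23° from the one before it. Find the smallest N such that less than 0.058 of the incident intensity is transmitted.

First polarizer halves the unpolarized light: factor 1/2.
Each further stage multiplies by cos²(23°) = 0.8473.
After N polarizers: T = 0.5·0.8473^(N−1). Require T < 0.058 ⇒ N−1 > ln(0.058/0.5)/ln(0.8473) = 13.00, so N−1 ≥ 14 and N = 15.
Check: N=15 gives T = 0.04917 < 0.058; N=14 gives T = 0.05803.

N = 15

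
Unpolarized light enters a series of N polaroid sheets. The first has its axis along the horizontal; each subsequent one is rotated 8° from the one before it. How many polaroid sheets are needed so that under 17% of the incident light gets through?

First polarizer halves the unpolarized light: factor 1/2.
Each further stage multiplies by cos²(8°) = 0.9806.
After N polarizers: T = 0.5·0.9806^(N−1). Require T < 0.17 ⇒ N−1 > ln(0.17/0.5)/ln(0.9806) = 55.16, so N−1 ≥ 56 and N = 57.
Check: N=57 gives T = 0.1672 < 0.17; N=56 gives T = 0.1705.

N = 57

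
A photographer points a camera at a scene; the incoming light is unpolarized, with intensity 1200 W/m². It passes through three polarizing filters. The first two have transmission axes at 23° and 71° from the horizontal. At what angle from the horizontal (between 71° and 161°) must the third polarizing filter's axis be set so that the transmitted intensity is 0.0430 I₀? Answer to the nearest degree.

Unpolarized light through the first polarizer → I₁ = ½ I₀, now polarized at 23°.
I₂ = I₁ cos²(71° − 23°) = 0.5 I₀ · cos²(48°) = 0.2239 I₀.
Need I₃/I₀ = 0.043, so cos²(θ − 71°) = 0.043 / 0.2239 = 0.1921.
θ − 71° = arccos(√0.1921) = 64.0°, giving θ ≈ 71 + 64.0 = 135.0°.

θ ≈ 135°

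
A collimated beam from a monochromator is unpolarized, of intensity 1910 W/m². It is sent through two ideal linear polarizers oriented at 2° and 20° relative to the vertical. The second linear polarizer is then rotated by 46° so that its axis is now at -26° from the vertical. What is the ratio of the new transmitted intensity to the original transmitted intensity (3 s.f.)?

I_new/I_old ≈ 0.862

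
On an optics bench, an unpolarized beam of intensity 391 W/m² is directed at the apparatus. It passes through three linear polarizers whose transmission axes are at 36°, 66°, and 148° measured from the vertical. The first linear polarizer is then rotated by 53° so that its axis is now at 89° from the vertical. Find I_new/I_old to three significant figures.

I_new/I_old ≈ 1.13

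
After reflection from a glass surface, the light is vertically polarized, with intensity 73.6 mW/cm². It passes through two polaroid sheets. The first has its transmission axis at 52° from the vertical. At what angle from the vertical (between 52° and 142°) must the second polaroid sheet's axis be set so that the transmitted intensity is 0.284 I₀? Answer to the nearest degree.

By Malus's law, I₁ = I₀ cos²(52° − 0°) = I₀ cos²(52°) = 0.379 I₀.
Need I₂/I₀ = 0.284, so cos²(θ − 52°) = 0.284 / 0.379 = 0.7493.
θ − 52° = arccos(√0.7493) = 30.0°, giving θ ≈ 52 + 30.0 = 82.0°.

θ ≈ 82°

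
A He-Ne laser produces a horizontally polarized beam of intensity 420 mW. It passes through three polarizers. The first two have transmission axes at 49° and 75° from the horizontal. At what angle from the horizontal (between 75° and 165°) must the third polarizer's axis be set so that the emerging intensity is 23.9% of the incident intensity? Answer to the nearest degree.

By Malus's law, I₁ = I₀ cos²(49° − 0°) = I₀ cos²(49°) = 0.4304 I₀.
I₂ = I₁ cos²(75° − 49°) = 0.4304 I₀ · cos²(26°) = 0.3477 I₀.
Need I₃/I₀ = 0.239, so cos²(θ − 75°) = 0.239 / 0.3477 = 0.6874.
θ − 75° = arccos(√0.6874) = 34.0°, giving θ ≈ 75 + 34.0 = 109.0°.

θ ≈ 109°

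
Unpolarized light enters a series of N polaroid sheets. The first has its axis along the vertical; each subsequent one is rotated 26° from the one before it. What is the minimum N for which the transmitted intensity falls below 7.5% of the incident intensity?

First polarizer halves the unpolarized light: factor 1/2.
Each further stage multiplies by cos²(26°) = 0.8078.
After N polarizers: T = 0.5·0.8078^(N−1). Require T < 0.075 ⇒ N−1 > ln(0.075/0.5)/ln(0.8078) = 8.89, so N−1 ≥ 9 and N = 10.
Check: N=10 gives T = 0.07326 < 0.075; N=9 gives T = 0.09068.

N = 10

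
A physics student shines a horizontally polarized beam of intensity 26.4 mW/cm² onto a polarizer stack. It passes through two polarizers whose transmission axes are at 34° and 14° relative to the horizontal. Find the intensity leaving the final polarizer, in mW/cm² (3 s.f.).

By Malus's law, I₁ = 26.4 mW/cm² · cos²(34°) = 18.14 mW/cm².
I₂ = I₁ · cos²(20°) = 18.14 · 0.883 = 16.02 mW/cm².

I ≈ 16.0 mW/cm²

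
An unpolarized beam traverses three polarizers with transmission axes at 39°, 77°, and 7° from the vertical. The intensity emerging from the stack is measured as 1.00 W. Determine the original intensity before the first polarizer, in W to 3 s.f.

Unpolarized light through the first polarizer → I₁ = ½ I₀, now polarized at 39°.
I₂ = I₁ cos²(77° − 39°) = 0.5 I₀ · cos²(38°) = 0.3105 I₀.
I₃ = I₂ cos²(7° − 77°) = 0.3105 I₀ · cos²(70°) = 0.03632 I₀.
So 1.00 W = 0.03632 I₀, giving I₀ = 1.00/0.03632 = 27.53 W.

I₀ ≈ 27.5 W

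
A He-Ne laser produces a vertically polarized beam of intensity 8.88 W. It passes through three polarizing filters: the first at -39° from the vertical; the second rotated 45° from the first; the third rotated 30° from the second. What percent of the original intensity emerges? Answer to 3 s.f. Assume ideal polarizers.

≈ 22.6%

By Malus's law, I₁ = 8.88 W · cos²(39°) = 5.363 W.
I₂ = I₁ · cos²(45°) = 5.363 · 0.5 = 2.682 W.
I₃ = I₂ · cos²(30°) = 2.682 · 0.75 = 2.011 W.
That is 22.65% of the incident intensity.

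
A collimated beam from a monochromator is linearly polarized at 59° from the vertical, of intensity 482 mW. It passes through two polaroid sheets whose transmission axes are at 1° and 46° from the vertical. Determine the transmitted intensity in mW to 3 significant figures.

By Malus's law, I₁ = 482 mW · cos²(58°) = 135.4 mW.
I₂ = I₁ · cos²(45°) = 135.4 · 0.5 = 67.68 mW.

I ≈ 67.7 mW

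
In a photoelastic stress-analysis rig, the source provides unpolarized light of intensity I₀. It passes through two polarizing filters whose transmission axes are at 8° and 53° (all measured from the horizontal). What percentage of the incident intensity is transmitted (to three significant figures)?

Unpolarized light through the first polarizer → I₁ = ½ I₀, now polarized at 8°.
I₂ = I₁ cos²(53° − 8°) = 0.5 I₀ · cos²(45°) = 0.25 I₀.
That is 25% of the incident intensity.

≈ 25.0%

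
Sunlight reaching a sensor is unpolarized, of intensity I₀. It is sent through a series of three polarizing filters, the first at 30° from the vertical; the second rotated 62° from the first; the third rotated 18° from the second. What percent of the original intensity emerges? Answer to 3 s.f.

≈ 9.97%

Unpolarized light through the first polarizer → I₁ = ½ I₀, now polarized at 30°.
I₂ = I₁ cos²(62°) = 0.5 · 0.2204 I₀ = 0.1102 I₀.
I₃ = I₂ cos²(18°) = 0.1102 · 0.9045 I₀ = 0.09968 I₀.
That is 9.968% of the incident intensity.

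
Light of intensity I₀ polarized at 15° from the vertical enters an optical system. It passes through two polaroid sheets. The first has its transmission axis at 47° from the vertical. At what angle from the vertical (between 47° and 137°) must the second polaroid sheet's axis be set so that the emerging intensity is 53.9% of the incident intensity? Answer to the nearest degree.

θ ≈ 77°

I₁ = I₀ cos²(47° − 15°) = I₀ cos²(32°) = 0.7192 I₀.
Need I₂/I₀ = 0.539, so cos²(θ − 47°) = 0.539 / 0.7192 = 0.7495.
θ − 47° = arccos(√0.7495) = 30.0°, giving θ ≈ 47 + 30.0 = 77.0°.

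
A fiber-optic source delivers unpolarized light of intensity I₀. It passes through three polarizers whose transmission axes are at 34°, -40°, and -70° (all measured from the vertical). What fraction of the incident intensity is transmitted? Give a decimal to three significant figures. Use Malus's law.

≈ 0.0285 I₀

Unpolarized light through the first polarizer → I₁ = ½ I₀, now polarized at 34°.
I₂ = I₁ cos²(-40° − 34°) = 0.5 I₀ · cos²(74°) = 0.03799 I₀.
I₃ = I₂ cos²(-70° + 40°) = 0.03799 I₀ · cos²(30°) = 0.02849 I₀.
Transmitted fraction = 0.02849.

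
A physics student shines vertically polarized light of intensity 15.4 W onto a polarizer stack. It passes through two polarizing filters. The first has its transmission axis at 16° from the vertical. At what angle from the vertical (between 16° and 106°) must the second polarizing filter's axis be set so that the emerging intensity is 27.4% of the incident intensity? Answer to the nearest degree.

By Malus's law, I₁ = I₀ cos²(16° − 0°) = I₀ cos²(16°) = 0.924 I₀.
Need I₂/I₀ = 0.274, so cos²(θ − 16°) = 0.274 / 0.924 = 0.2965.
θ − 16° = arccos(√0.2965) = 57.0°, giving θ ≈ 16 + 57.0 = 73.0°.

θ ≈ 73°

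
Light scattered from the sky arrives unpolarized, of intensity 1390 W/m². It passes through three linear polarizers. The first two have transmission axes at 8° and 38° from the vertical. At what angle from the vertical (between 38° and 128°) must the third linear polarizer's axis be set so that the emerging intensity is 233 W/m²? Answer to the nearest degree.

θ ≈ 86°

Unpolarized light through the first polarizer → I₁ = ½ I₀, now polarized at 8°.
I₂ = I₁ cos²(38° − 8°) = 0.5 I₀ · cos²(30°) = 0.375 I₀.
Target fraction: 233 / 1390 W/m² = 0.1676 of I₀.
Need I₃/I₀ = 0.1676, so cos²(θ − 38°) = 0.1676 / 0.375 = 0.447.
θ − 38° = arccos(√0.447) = 48.0°, giving θ ≈ 38 + 48.0 = 86.0°.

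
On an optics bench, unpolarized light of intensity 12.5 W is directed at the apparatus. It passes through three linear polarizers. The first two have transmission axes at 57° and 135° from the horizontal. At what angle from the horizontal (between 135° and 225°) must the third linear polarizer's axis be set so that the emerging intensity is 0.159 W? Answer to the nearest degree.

θ ≈ 175°

Unpolarized light through the first polarizer → I₁ = ½ I₀, now polarized at 57°.
I₂ = I₁ cos²(135° − 57°) = 0.5 I₀ · cos²(78°) = 0.02161 I₀.
Target fraction: 0.159 / 12.5 W = 0.01272 of I₀.
Need I₃/I₀ = 0.01272, so cos²(θ − 135°) = 0.01272 / 0.02161 = 0.5885.
θ − 135° = arccos(√0.5885) = 39.9°, giving θ ≈ 135 + 39.9 = 174.9°.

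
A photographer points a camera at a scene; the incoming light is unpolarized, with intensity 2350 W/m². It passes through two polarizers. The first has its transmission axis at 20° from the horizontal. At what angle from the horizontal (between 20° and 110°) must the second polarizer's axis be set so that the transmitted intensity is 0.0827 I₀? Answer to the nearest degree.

Unpolarized light through the first polarizer → I₁ = ½ I₀, now polarized at 20°.
Need I₂/I₀ = 0.0827, so cos²(θ − 20°) = 0.0827 / 0.5 = 0.1654.
θ − 20° = arccos(√0.1654) = 66.0°, giving θ ≈ 20 + 66.0 = 86.0°.

θ ≈ 86°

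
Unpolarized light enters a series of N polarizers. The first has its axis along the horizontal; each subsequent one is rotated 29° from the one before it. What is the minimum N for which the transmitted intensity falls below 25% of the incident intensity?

N = 4

First polarizer halves the unpolarized light: factor 1/2.
Each further stage multiplies by cos²(29°) = 0.765.
After N polarizers: T = 0.5·0.765^(N−1). Require T < 0.25 ⇒ N−1 > ln(0.25/0.5)/ln(0.765) = 2.59, so N−1 ≥ 3 and N = 4.
Check: N=4 gives T = 0.2238 < 0.25; N=3 gives T = 0.2926.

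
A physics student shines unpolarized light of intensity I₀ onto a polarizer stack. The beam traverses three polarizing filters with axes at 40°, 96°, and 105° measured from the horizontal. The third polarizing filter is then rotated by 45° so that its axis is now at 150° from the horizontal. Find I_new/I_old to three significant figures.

Before rotation:
Unpolarized light through the first polarizer → I₁ = ½ I₀, now polarized at 40°.
I₂ = I₁ cos²(96° − 40°) = 0.5 I₀ · cos²(56°) = 0.1563 I₀.
I₃ = I₂ cos²(105° − 96°) = 0.1563 I₀ · cos²(9°) = 0.1525 I₀.
After rotation:
Unpolarized light through the first polarizer → I₁ = ½ I₀, now polarized at 40°.
I₂ = I₁ cos²(96° − 40°) = 0.5 I₀ · cos²(56°) = 0.1563 I₀.
I₃ = I₂ cos²(150° − 96°) = 0.1563 I₀ · cos²(54°) = 0.05402 I₀.
Ratio = 0.05402 / 0.1525 = 0.3542.

I_new/I_old ≈ 0.354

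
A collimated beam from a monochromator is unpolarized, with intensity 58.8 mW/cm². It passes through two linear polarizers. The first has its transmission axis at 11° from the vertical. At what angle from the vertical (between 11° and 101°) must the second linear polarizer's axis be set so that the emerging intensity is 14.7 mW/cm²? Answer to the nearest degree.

Unpolarized light through the first polarizer → I₁ = ½ I₀, now polarized at 11°.
Target fraction: 14.7 / 58.8 mW/cm² = 0.25 of I₀.
Need I₂/I₀ = 0.25, so cos²(θ − 11°) = 0.25 / 0.5 = 0.5.
θ − 11° = arccos(√0.5) = 45.0°, giving θ ≈ 11 + 45.0 = 56.0°.

θ ≈ 56°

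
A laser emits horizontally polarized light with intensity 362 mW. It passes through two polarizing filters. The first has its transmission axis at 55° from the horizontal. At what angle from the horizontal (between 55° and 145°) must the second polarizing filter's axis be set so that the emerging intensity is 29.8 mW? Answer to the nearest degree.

θ ≈ 115°

I₁ = I₀ cos²(55° − 0°) = I₀ cos²(55°) = 0.329 I₀.
Target fraction: 29.8 / 362 mW = 0.08232 of I₀.
Need I₂/I₀ = 0.08232, so cos²(θ − 55°) = 0.08232 / 0.329 = 0.2502.
θ − 55° = arccos(√0.2502) = 60.0°, giving θ ≈ 55 + 60.0 = 115.0°.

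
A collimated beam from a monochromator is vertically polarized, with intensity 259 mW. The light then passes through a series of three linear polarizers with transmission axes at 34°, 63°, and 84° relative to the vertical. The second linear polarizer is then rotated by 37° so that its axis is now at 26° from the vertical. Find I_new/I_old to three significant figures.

Before rotation:
I₁ = I₀ cos²(34° − 0°) = I₀ cos²(34°) = 0.6873 I₀.
I₂ = I₁ cos²(63° − 34°) = 0.6873 I₀ · cos²(29°) = 0.5258 I₀.
I₃ = I₂ cos²(84° − 63°) = 0.5258 I₀ · cos²(21°) = 0.4582 I₀.
After rotation:
I₁ = I₀ cos²(34° − 0°) = I₀ cos²(34°) = 0.6873 I₀.
I₂ = I₁ cos²(26° − 34°) = 0.6873 I₀ · cos²(8°) = 0.674 I₀.
I₃ = I₂ cos²(84° − 26°) = 0.674 I₀ · cos²(58°) = 0.1893 I₀.
Ratio = 0.1893 / 0.4582 = 0.413.

I_new/I_old ≈ 0.413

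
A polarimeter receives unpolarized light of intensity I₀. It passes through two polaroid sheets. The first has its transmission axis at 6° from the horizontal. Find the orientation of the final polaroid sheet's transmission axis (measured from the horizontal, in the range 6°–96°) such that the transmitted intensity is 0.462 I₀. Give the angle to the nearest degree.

Unpolarized light through the first polarizer → I₁ = ½ I₀, now polarized at 6°.
Need I₂/I₀ = 0.462, so cos²(θ − 6°) = 0.462 / 0.5 = 0.924.
θ − 6° = arccos(√0.924) = 16.0°, giving θ ≈ 6 + 16.0 = 22.0°.

θ ≈ 22°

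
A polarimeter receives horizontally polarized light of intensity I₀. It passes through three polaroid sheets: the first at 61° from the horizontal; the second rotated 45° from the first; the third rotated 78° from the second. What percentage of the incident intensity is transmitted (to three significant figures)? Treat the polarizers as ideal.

≈ 0.508%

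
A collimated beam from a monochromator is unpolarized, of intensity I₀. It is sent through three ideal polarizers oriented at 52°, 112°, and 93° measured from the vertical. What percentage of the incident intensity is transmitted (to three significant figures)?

≈ 11.2%

Unpolarized light through the first polarizer → I₁ = ½ I₀, now polarized at 52°.
I₂ = I₁ cos²(112° − 52°) = 0.5 I₀ · cos²(60°) = 0.125 I₀.
I₃ = I₂ cos²(93° − 112°) = 0.125 I₀ · cos²(19°) = 0.1118 I₀.
That is 11.18% of the incident intensity.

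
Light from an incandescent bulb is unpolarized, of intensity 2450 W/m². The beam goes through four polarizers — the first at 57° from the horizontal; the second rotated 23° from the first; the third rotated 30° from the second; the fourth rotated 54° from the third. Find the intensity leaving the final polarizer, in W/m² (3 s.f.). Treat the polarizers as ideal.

Unpolarized light through the first polarizer → I₁ = 2450 W/m²/2 = 1225 W/m², polarized at 57°.
I₂ = I₁ · cos²(23°) = 1225 · 0.8473 = 1038 W/m².
I₃ = I₂ · cos²(30°) = 1038 · 0.75 = 778.5 W/m².
I₄ = I₃ · cos²(54°) = 778.5 · 0.3455 = 269 W/m².

I ≈ 269 W/m²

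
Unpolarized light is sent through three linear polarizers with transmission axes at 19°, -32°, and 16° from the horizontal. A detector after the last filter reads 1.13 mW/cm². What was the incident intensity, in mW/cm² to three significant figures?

Unpolarized light through the first polarizer → I₁ = ½ I₀, now polarized at 19°.
I₂ = I₁ cos²(-32° − 19°) = 0.5 I₀ · cos²(51°) = 0.198 I₀.
I₃ = I₂ cos²(16° + 32°) = 0.198 I₀ · cos²(48°) = 0.08866 I₀.
So 1.13 mW/cm² = 0.08866 I₀, giving I₀ = 1.13/0.08866 = 12.75 mW/cm².

I₀ ≈ 12.7 mW/cm²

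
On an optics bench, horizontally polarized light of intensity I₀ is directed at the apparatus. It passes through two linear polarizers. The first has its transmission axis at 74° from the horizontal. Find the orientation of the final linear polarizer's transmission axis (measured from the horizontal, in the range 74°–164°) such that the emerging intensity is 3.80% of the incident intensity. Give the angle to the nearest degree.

I₁ = I₀ cos²(74° − 0°) = I₀ cos²(74°) = 0.07598 I₀.
Need I₂/I₀ = 0.038, so cos²(θ − 74°) = 0.038 / 0.07598 = 0.5002.
θ − 74° = arccos(√0.5002) = 45.0°, giving θ ≈ 74 + 45.0 = 119.0°.

θ ≈ 119°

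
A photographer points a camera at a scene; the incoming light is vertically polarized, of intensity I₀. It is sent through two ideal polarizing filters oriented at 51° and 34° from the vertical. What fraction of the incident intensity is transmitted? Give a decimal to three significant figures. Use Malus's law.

By Malus's law, I₁ = I₀ cos²(51° − 0°) = I₀ cos²(51°) = 0.396 I₀.
I₂ = I₁ cos²(34° − 51°) = 0.396 I₀ · cos²(17°) = 0.3622 I₀.
Transmitted fraction = 0.3622.

≈ 0.362 I₀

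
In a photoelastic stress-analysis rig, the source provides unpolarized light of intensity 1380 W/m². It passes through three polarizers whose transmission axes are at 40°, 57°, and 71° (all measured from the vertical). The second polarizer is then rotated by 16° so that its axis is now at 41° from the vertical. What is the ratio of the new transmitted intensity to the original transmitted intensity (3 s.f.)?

I_new/I_old ≈ 0.871

Before rotation:
Unpolarized light through the first polarizer → I₁ = ½ I₀, now polarized at 40°.
I₂ = I₁ cos²(57° − 40°) = 0.5 I₀ · cos²(17°) = 0.4573 I₀.
I₃ = I₂ cos²(71° − 57°) = 0.4573 I₀ · cos²(14°) = 0.4305 I₀.
After rotation:
Unpolarized light through the first polarizer → I₁ = ½ I₀, now polarized at 40°.
I₂ = I₁ cos²(41° − 40°) = 0.5 I₀ · cos²(1°) = 0.4998 I₀.
I₃ = I₂ cos²(71° − 41°) = 0.4998 I₀ · cos²(30°) = 0.3749 I₀.
Ratio = 0.3749 / 0.4305 = 0.8708.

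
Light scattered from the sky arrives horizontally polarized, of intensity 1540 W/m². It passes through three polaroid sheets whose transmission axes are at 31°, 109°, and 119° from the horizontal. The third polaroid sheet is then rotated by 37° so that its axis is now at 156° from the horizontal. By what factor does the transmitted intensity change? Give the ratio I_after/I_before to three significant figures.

I_new/I_old ≈ 0.480

Before rotation:
I₁ = I₀ cos²(31° − 0°) = I₀ cos²(31°) = 0.7347 I₀.
I₂ = I₁ cos²(109° − 31°) = 0.7347 I₀ · cos²(78°) = 0.03176 I₀.
I₃ = I₂ cos²(119° − 109°) = 0.03176 I₀ · cos²(10°) = 0.0308 I₀.
After rotation:
I₁ = I₀ cos²(31° − 0°) = I₀ cos²(31°) = 0.7347 I₀.
I₂ = I₁ cos²(109° − 31°) = 0.7347 I₀ · cos²(78°) = 0.03176 I₀.
I₃ = I₂ cos²(156° − 109°) = 0.03176 I₀ · cos²(47°) = 0.01477 I₀.
Ratio = 0.01477 / 0.0308 = 0.4796.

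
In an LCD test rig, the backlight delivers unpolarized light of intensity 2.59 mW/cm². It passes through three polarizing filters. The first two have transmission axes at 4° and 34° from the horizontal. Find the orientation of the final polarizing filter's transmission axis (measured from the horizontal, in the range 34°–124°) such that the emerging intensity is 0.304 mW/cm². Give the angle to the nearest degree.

Unpolarized light through the first polarizer → I₁ = ½ I₀, now polarized at 4°.
I₂ = I₁ cos²(34° − 4°) = 0.5 I₀ · cos²(30°) = 0.375 I₀.
Target fraction: 0.304 / 2.59 mW/cm² = 0.1174 of I₀.
Need I₃/I₀ = 0.1174, so cos²(θ − 34°) = 0.1174 / 0.375 = 0.313.
θ − 34° = arccos(√0.313) = 56.0°, giving θ ≈ 34 + 56.0 = 90.0°.

θ ≈ 90°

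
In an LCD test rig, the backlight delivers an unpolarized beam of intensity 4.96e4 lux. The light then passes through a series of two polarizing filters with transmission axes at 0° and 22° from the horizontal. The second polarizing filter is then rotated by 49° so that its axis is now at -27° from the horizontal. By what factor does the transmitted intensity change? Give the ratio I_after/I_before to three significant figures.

I_new/I_old ≈ 0.923

Before rotation:
Unpolarized light through the first polarizer → I₁ = ½ I₀, now polarized at 0°.
I₂ = I₁ cos²(22° − 0°) = 0.5 I₀ · cos²(22°) = 0.4298 I₀.
After rotation:
Unpolarized light through the first polarizer → I₁ = ½ I₀, now polarized at 0°.
I₂ = I₁ cos²(-27° − 0°) = 0.5 I₀ · cos²(27°) = 0.3969 I₀.
Ratio = 0.3969 / 0.4298 = 0.9235.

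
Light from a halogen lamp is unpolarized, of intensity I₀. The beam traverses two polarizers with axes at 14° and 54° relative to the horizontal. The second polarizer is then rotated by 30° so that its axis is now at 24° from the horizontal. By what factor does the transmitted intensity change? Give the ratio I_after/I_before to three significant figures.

I_new/I_old ≈ 1.65

Before rotation:
Unpolarized light through the first polarizer → I₁ = ½ I₀, now polarized at 14°.
I₂ = I₁ cos²(54° − 14°) = 0.5 I₀ · cos²(40°) = 0.2934 I₀.
After rotation:
Unpolarized light through the first polarizer → I₁ = ½ I₀, now polarized at 14°.
I₂ = I₁ cos²(24° − 14°) = 0.5 I₀ · cos²(10°) = 0.4849 I₀.
Ratio = 0.4849 / 0.2934 = 1.653.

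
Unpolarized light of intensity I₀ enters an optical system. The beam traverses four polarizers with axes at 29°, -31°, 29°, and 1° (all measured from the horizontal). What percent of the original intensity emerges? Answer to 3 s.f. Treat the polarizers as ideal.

Unpolarized light through the first polarizer → I₁ = ½ I₀, now polarized at 29°.
I₂ = I₁ cos²(-31° − 29°) = 0.5 I₀ · cos²(60°) = 0.125 I₀.
I₃ = I₂ cos²(29° + 31°) = 0.125 I₀ · cos²(60°) = 0.03125 I₀.
I₄ = I₃ cos²(1° − 29°) = 0.03125 I₀ · cos²(28°) = 0.02436 I₀.
That is 2.436% of the incident intensity.

≈ 2.44%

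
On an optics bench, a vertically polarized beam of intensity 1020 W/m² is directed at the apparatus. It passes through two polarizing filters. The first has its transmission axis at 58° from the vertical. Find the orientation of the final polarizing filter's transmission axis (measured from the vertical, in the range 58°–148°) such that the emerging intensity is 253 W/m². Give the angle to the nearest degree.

θ ≈ 78°

I₁ = I₀ cos²(58° − 0°) = I₀ cos²(58°) = 0.2808 I₀.
Target fraction: 253 / 1020 W/m² = 0.248 of I₀.
Need I₂/I₀ = 0.248, so cos²(θ − 58°) = 0.248 / 0.2808 = 0.8833.
θ − 58° = arccos(√0.8833) = 20.0°, giving θ ≈ 58 + 20.0 = 78.0°.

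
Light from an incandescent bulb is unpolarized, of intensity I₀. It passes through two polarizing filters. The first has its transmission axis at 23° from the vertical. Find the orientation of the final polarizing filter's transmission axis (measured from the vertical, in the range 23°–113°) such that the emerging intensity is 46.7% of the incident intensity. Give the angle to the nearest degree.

θ ≈ 38°

Unpolarized light through the first polarizer → I₁ = ½ I₀, now polarized at 23°.
Need I₂/I₀ = 0.467, so cos²(θ − 23°) = 0.467 / 0.5 = 0.934.
θ − 23° = arccos(√0.934) = 14.9°, giving θ ≈ 23 + 14.9 = 37.9°.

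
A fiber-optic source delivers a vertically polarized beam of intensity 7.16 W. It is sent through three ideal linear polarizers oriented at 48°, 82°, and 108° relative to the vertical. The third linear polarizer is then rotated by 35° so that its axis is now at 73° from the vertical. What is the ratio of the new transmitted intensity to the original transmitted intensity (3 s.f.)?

I_new/I_old ≈ 1.21

Before rotation:
By Malus's law, I₁ = I₀ cos²(48° − 0°) = I₀ cos²(48°) = 0.4477 I₀.
I₂ = I₁ cos²(82° − 48°) = 0.4477 I₀ · cos²(34°) = 0.3077 I₀.
I₃ = I₂ cos²(108° − 82°) = 0.3077 I₀ · cos²(26°) = 0.2486 I₀.
After rotation:
I₁ = I₀ cos²(48° − 0°) = I₀ cos²(48°) = 0.4477 I₀.
I₂ = I₁ cos²(82° − 48°) = 0.4477 I₀ · cos²(34°) = 0.3077 I₀.
I₃ = I₂ cos²(73° − 82°) = 0.3077 I₀ · cos²(9°) = 0.3002 I₀.
Ratio = 0.3002 / 0.2486 = 1.208.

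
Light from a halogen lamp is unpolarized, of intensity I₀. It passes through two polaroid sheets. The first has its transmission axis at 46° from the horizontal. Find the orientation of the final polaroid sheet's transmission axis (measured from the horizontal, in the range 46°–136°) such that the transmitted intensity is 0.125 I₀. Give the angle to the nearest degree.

θ ≈ 106°

Unpolarized light through the first polarizer → I₁ = ½ I₀, now polarized at 46°.
Need I₂/I₀ = 0.125, so cos²(θ − 46°) = 0.125 / 0.5 = 0.25.
θ − 46° = arccos(√0.25) = 60.0°, giving θ ≈ 46 + 60.0 = 106.0°.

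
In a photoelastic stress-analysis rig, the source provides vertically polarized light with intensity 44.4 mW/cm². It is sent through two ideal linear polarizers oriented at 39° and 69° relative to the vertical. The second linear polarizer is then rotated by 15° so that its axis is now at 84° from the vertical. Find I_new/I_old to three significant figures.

I_new/I_old ≈ 0.667

Before rotation:
I₁ = I₀ cos²(39° − 0°) = I₀ cos²(39°) = 0.604 I₀.
I₂ = I₁ cos²(69° − 39°) = 0.604 I₀ · cos²(30°) = 0.453 I₀.
After rotation:
I₁ = I₀ cos²(39° − 0°) = I₀ cos²(39°) = 0.604 I₀.
I₂ = I₁ cos²(84° − 39°) = 0.604 I₀ · cos²(45°) = 0.302 I₀.
Ratio = 0.302 / 0.453 = 0.6667.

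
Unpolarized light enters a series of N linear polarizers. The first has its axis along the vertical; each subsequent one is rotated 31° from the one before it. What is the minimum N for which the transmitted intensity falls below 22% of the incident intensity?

N = 4

First polarizer halves the unpolarized light: factor 1/2.
Each further stage multiplies by cos²(31°) = 0.7347.
After N polarizers: T = 0.5·0.7347^(N−1). Require T < 0.22 ⇒ N−1 > ln(0.22/0.5)/ln(0.7347) = 2.66, so N−1 ≥ 3 and N = 4.
Check: N=4 gives T = 0.1983 < 0.22; N=3 gives T = 0.2699.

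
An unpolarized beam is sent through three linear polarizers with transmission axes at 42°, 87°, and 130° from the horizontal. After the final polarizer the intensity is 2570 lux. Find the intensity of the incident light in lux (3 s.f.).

I₀ ≈ 1.92e4 lux

Unpolarized light through the first polarizer → I₁ = ½ I₀, now polarized at 42°.
I₂ = I₁ cos²(87° − 42°) = 0.5 I₀ · cos²(45°) = 0.25 I₀.
I₃ = I₂ cos²(130° − 87°) = 0.25 I₀ · cos²(43°) = 0.1337 I₀.
So 2570 lux = 0.1337 I₀, giving I₀ = 2570/0.1337 = 1.922e+04 lux.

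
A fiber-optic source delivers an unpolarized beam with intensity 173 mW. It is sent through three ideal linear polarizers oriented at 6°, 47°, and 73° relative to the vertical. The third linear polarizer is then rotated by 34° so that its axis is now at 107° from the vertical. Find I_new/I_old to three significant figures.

Before rotation:
Unpolarized light through the first polarizer → I₁ = ½ I₀, now polarized at 6°.
I₂ = I₁ cos²(47° − 6°) = 0.5 I₀ · cos²(41°) = 0.2848 I₀.
I₃ = I₂ cos²(73° − 47°) = 0.2848 I₀ · cos²(26°) = 0.2301 I₀.
After rotation:
Unpolarized light through the first polarizer → I₁ = ½ I₀, now polarized at 6°.
I₂ = I₁ cos²(47° − 6°) = 0.5 I₀ · cos²(41°) = 0.2848 I₀.
I₃ = I₂ cos²(107° − 47°) = 0.2848 I₀ · cos²(60°) = 0.0712 I₀.
Ratio = 0.0712 / 0.2301 = 0.3095.

I_new/I_old ≈ 0.309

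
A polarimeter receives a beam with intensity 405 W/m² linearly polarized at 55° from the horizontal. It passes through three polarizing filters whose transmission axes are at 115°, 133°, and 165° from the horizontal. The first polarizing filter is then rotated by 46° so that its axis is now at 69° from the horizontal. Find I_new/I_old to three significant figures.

Before rotation:
By Malus's law, I₁ = I₀ cos²(115° − 55°) = I₀ cos²(60°) = 0.25 I₀.
I₂ = I₁ cos²(133° − 115°) = 0.25 I₀ · cos²(18°) = 0.2261 I₀.
I₃ = I₂ cos²(165° − 133°) = 0.2261 I₀ · cos²(32°) = 0.1626 I₀.
After rotation:
I₁ = I₀ cos²(69° − 55°) = I₀ cos²(14°) = 0.9415 I₀.
I₂ = I₁ cos²(133° − 69°) = 0.9415 I₀ · cos²(64°) = 0.1809 I₀.
I₃ = I₂ cos²(165° − 133°) = 0.1809 I₀ · cos²(32°) = 0.1301 I₀.
Ratio = 0.1301 / 0.1626 = 0.8001.

I_new/I_old ≈ 0.800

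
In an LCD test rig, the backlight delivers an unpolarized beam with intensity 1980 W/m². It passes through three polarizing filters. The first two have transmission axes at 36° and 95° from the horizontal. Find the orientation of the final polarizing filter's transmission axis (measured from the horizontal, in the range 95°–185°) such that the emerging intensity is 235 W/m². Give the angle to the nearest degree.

Unpolarized light through the first polarizer → I₁ = ½ I₀, now polarized at 36°.
I₂ = I₁ cos²(95° − 36°) = 0.5 I₀ · cos²(59°) = 0.1326 I₀.
Target fraction: 235 / 1980 W/m² = 0.1187 of I₀.
Need I₃/I₀ = 0.1187, so cos²(θ − 95°) = 0.1187 / 0.1326 = 0.8949.
θ − 95° = arccos(√0.8949) = 18.9°, giving θ ≈ 95 + 18.9 = 113.9°.

θ ≈ 114°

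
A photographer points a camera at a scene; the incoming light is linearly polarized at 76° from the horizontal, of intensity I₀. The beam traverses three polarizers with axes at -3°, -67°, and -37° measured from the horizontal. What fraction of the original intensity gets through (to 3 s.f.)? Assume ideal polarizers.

By Malus's law, I₁ = I₀ cos²(-3° − 76°) = I₀ cos²(79°) = 0.03641 I₀.
I₂ = I₁ cos²(-67° + 3°) = 0.03641 I₀ · cos²(64°) = 0.006997 I₀.
I₃ = I₂ cos²(-37° + 67°) = 0.006997 I₀ · cos²(30°) = 0.005247 I₀.
Transmitted fraction = 0.005247.

≈ 0.00525 I₀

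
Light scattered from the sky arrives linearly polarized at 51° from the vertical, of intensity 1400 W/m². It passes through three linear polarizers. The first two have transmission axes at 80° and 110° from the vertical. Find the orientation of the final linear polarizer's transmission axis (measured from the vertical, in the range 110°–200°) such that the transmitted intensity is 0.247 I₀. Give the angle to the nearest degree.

θ ≈ 159°

By Malus's law, I₁ = I₀ cos²(80° − 51°) = I₀ cos²(29°) = 0.765 I₀.
I₂ = I₁ cos²(110° − 80°) = 0.765 I₀ · cos²(30°) = 0.5737 I₀.
Need I₃/I₀ = 0.247, so cos²(θ − 110°) = 0.247 / 0.5737 = 0.4305.
θ − 110° = arccos(√0.4305) = 49.0°, giving θ ≈ 110 + 49.0 = 159.0°.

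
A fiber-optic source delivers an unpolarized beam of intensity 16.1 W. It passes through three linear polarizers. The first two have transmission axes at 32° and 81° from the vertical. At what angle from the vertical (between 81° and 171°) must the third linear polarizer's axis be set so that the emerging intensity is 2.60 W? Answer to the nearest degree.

θ ≈ 111°

Unpolarized light through the first polarizer → I₁ = ½ I₀, now polarized at 32°.
I₂ = I₁ cos²(81° − 32°) = 0.5 I₀ · cos²(49°) = 0.2152 I₀.
Target fraction: 2.60 / 16.1 W = 0.1615 of I₀.
Need I₃/I₀ = 0.1615, so cos²(θ − 81°) = 0.1615 / 0.2152 = 0.7504.
θ − 81° = arccos(√0.7504) = 30.0°, giving θ ≈ 81 + 30.0 = 111.0°.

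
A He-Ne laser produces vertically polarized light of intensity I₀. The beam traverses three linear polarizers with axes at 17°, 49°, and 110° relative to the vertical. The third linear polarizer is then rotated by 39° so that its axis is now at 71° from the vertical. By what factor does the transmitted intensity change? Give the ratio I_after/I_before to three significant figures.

I_new/I_old ≈ 3.66

Before rotation:
I₁ = I₀ cos²(17° − 0°) = I₀ cos²(17°) = 0.9145 I₀.
I₂ = I₁ cos²(49° − 17°) = 0.9145 I₀ · cos²(32°) = 0.6577 I₀.
I₃ = I₂ cos²(110° − 49°) = 0.6577 I₀ · cos²(61°) = 0.1546 I₀.
After rotation:
I₁ = I₀ cos²(17° − 0°) = I₀ cos²(17°) = 0.9145 I₀.
I₂ = I₁ cos²(49° − 17°) = 0.9145 I₀ · cos²(32°) = 0.6577 I₀.
I₃ = I₂ cos²(71° − 49°) = 0.6577 I₀ · cos²(22°) = 0.5654 I₀.
Ratio = 0.5654 / 0.1546 = 3.658.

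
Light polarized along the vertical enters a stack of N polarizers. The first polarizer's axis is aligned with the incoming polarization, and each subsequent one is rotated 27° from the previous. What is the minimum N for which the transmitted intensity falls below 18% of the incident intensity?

First polarizer is aligned with the polarization: full transmission.
Each further stage multiplies by cos²(27°) = 0.7939.
After N polarizers: T = 0.7939^(N−1). Require T < 0.18 ⇒ N−1 > ln(0.18)/ln(0.7939) = 7.43, so N−1 ≥ 8 and N = 9.
Check: N=9 gives T = 0.1578 < 0.18; N=8 gives T = 0.1988.

N = 9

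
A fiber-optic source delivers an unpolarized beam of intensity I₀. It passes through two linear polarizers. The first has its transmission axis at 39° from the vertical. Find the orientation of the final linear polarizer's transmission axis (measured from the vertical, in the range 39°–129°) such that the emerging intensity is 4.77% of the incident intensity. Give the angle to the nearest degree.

Unpolarized light through the first polarizer → I₁ = ½ I₀, now polarized at 39°.
Need I₂/I₀ = 0.0477, so cos²(θ − 39°) = 0.0477 / 0.5 = 0.0954.
θ − 39° = arccos(√0.0954) = 72.0°, giving θ ≈ 39 + 72.0 = 111.0°.

θ ≈ 111°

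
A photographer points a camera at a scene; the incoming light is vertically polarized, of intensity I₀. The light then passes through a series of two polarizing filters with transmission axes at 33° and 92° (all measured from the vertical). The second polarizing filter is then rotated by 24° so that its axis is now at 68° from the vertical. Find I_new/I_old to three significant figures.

I_new/I_old ≈ 2.53

Before rotation:
I₁ = I₀ cos²(33° − 0°) = I₀ cos²(33°) = 0.7034 I₀.
I₂ = I₁ cos²(92° − 33°) = 0.7034 I₀ · cos²(59°) = 0.1866 I₀.
After rotation:
I₁ = I₀ cos²(33° − 0°) = I₀ cos²(33°) = 0.7034 I₀.
I₂ = I₁ cos²(68° − 33°) = 0.7034 I₀ · cos²(35°) = 0.472 I₀.
Ratio = 0.472 / 0.1866 = 2.53.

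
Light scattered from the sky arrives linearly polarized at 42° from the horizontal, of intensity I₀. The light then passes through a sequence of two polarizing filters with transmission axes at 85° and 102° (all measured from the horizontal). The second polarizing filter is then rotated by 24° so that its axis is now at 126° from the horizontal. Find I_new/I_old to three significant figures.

I_new/I_old ≈ 0.623

Before rotation:
By Malus's law, I₁ = I₀ cos²(85° − 42°) = I₀ cos²(43°) = 0.5349 I₀.
I₂ = I₁ cos²(102° − 85°) = 0.5349 I₀ · cos²(17°) = 0.4892 I₀.
After rotation:
I₁ = I₀ cos²(85° − 42°) = I₀ cos²(43°) = 0.5349 I₀.
I₂ = I₁ cos²(126° − 85°) = 0.5349 I₀ · cos²(41°) = 0.3047 I₀.
Ratio = 0.3047 / 0.4892 = 0.6228.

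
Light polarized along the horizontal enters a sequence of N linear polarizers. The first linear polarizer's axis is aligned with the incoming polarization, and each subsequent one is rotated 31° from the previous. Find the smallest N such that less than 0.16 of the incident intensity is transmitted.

First polarizer is aligned with the polarization: full transmission.
Each further stage multiplies by cos²(31°) = 0.7347.
After N polarizers: T = 0.7347^(N−1). Require T < 0.16 ⇒ N−1 > ln(0.16)/ln(0.7347) = 5.95, so N−1 ≥ 6 and N = 7.
Check: N=7 gives T = 0.1573 < 0.16; N=6 gives T = 0.2141.

N = 7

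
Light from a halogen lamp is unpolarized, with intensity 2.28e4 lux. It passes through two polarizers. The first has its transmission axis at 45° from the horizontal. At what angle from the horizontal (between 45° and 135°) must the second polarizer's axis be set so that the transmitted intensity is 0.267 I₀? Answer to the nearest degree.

θ ≈ 88°

Unpolarized light through the first polarizer → I₁ = ½ I₀, now polarized at 45°.
Need I₂/I₀ = 0.267, so cos²(θ − 45°) = 0.267 / 0.5 = 0.534.
θ − 45° = arccos(√0.534) = 43.1°, giving θ ≈ 45 + 43.1 = 88.1°.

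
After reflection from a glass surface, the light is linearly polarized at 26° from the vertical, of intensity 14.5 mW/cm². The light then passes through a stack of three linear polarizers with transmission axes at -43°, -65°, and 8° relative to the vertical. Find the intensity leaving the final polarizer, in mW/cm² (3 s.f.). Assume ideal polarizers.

I ≈ 0.137 mW/cm²

By Malus's law, I₁ = 14.5 mW/cm² · cos²(69°) = 1.862 mW/cm².
I₂ = I₁ · cos²(22°) = 1.862 · 0.8597 = 1.601 mW/cm².
I₃ = I₂ · cos²(73°) = 1.601 · 0.08548 = 0.1368 mW/cm².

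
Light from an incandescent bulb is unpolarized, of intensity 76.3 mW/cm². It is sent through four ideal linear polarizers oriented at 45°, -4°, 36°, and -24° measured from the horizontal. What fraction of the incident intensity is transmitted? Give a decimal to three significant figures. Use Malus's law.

Unpolarized light through the first polarizer → I₁ = 76.3 mW/cm²/2 = 38.15 mW/cm², polarized at 45°.
I₂ = I₁ · cos²(49°) = 38.15 · 0.4304 = 16.42 mW/cm².
I₃ = I₂ · cos²(40°) = 16.42 · 0.5868 = 9.636 mW/cm².
I₄ = I₃ · cos²(60°) = 9.636 · 0.25 = 2.409 mW/cm².
Transmitted fraction = 0.03157.

I/I₀ ≈ 0.0316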